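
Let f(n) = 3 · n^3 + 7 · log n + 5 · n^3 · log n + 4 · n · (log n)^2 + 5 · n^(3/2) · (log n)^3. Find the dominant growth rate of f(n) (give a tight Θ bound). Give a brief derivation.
f(n) ∈ Θ(n^3 · log n)

Compare the terms by growth order. For large n, n^a · (log n)^b dominates n^a' · (log n)^b' iff a > a', or (a = a' and b > b'). Ranking the 5 terms shows the dominant one is 5 · n^3 · log n. Hence f(n) ∈ Θ(n^3 · log n).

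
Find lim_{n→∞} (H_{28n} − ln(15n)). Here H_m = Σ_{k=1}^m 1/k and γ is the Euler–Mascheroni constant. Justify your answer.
lim = ln(28/15) + γ

By Euler-Maclaurin, H_m = ln m + γ + O(1/m). So
  H_{28n} − ln(15n) = ln(28n) + γ − ln(15n) + O(1/n)
                       = ln(28/15) + γ + O(1/n).
Hence the limit is ln(28/15) + γ.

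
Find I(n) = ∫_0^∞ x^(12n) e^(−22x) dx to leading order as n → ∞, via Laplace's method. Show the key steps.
I(n) ~ (sqrt(2π·12n) / 22) · (12n/(22e))^(12n)

Write the integrand as exp(12n ln x − 22x) and set f(x) = 12n ln x − 22x. Then f'(x) = 12n/x − 22 = 0 at x* = 12n/22, and f''(x*) = −12n/x*^2 = −22^2/(12n). Laplace's method (interior maximum) gives
  I(n) ~ e^(f(x*)) · sqrt(2π / |f''(x*)|)
        = exp(12n ln(12n/22) − 12n) · sqrt(2π · 12n / 22^2)
        = (12n/22)^(12n) e^(−12n) · sqrt(2π·12n) / 22
        = (sqrt(2π·12n) / 22) · (12n/(22e))^(12n).
This matches Γ(12n+1)/22^(12n+1) with Stirling applied to Γ.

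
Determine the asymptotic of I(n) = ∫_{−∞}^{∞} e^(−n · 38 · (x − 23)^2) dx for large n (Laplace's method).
I(n) = sqrt(π/(38n))

Here φ(x) = 38 · (x − 23)^2 has its unique minimum at x* = 23 with φ(x*) = 0 and φ''(x*) = 76. Laplace's method gives
  I(n) ~ e^(−n φ(x*)) · sqrt(2π / (n · φ''(x*))) = sqrt(2π / (76n)) = sqrt(π/(38n)).
This is exact: substituting u = (x − 23)·sqrt(38n) gives I(n) = (1/sqrt(38n)) ∫_{−∞}^{∞} e^(−u^2) du = sqrt(π/(38n)).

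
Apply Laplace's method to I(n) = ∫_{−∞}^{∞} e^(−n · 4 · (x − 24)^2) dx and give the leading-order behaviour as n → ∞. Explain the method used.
I(n) = sqrt(π/(4n))

Here φ(x) = 4 · (x − 24)^2 has its unique minimum at x* = 24 with φ(x*) = 0 and φ''(x*) = 8. Laplace's method gives
  I(n) ~ e^(−n φ(x*)) · sqrt(2π / (n · φ''(x*))) = sqrt(2π / (8n)) = sqrt(π/(4n)).
This is exact: substituting u = (x − 24)·sqrt(4n) gives I(n) = (1/sqrt(4n)) ∫_{−∞}^{∞} e^(−u^2) du = sqrt(π/(4n)).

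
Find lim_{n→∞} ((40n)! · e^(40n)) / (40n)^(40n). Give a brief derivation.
lim = ∞

Stirling: (40n)! ~ sqrt(2π·40n) · (40n/e)^(40n). Hence
  (40n)! · e^(40n) / (40n)^(40n) ~ sqrt(2π·40n) = sqrt(2π·40) · sqrt(n) → ∞.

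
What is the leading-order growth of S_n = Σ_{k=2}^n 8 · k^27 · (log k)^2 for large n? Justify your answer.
S_n ~ 2 · n^28 · (log n)^2 / 7

By integral comparison, S_n = ∫_1^n 8 · x^27 · (log x)^2 dx + O(n^27 · (log n)^2). For the integral, the leading term of ∫_1^n x^27 (log x)^2 dx is n^28/28 · (log n)^2 (by repeated integration by parts; each step lowers the log-exponent and produces a relatively O(1/log n) correction). Hence S_n ~ 2 · n^28 · (log n)^2 / 7.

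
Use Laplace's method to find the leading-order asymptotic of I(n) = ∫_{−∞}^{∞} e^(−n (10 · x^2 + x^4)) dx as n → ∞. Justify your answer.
I(n) ~ sqrt(π/(10n))

φ(x) = 10 · x^2 + x^4 has its unique global minimum at x* = 0 (since φ'(x) = 20x + 4x^3 = 0 only at x = 0 for real x with both coefficients positive, and φ → ∞ as |x| → ∞). At x* = 0, φ(0) = 0 and φ''(0) = 20. Laplace's method then gives
  I(n) ~ sqrt(2π / (n · φ''(0))) · e^(−n φ(0)) = sqrt(2π / (20n)) = sqrt(π/(10n)).
The x^4 term contributes only at subleading order (an O(1/n) relative correction).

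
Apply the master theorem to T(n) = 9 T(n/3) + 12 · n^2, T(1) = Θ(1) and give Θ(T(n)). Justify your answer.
T(n) = Θ(n^2 log n)

log_3 9 = 2, and f(n) = 12 · n^2 = Θ(n^(log_3 9)). This is Case 2 of the master theorem: T(n) = Θ(f(n) · log n) = Θ(n^2 log n).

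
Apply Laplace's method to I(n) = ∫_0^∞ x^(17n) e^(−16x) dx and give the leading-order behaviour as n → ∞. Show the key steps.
I(n) ~ (sqrt(2π·17n) / 16) · (17n/(16e))^(17n)

Write the integrand as exp(17n ln x − 16x) and set f(x) = 17n ln x − 16x. Then f'(x) = 17n/x − 16 = 0 at x* = 17n/16, and f''(x*) = −17n/x*^2 = −16^2/(17n). Laplace's method (interior maximum) gives
  I(n) ~ e^(f(x*)) · sqrt(2π / |f''(x*)|)
        = exp(17n ln(17n/16) − 17n) · sqrt(2π · 17n / 16^2)
        = (17n/16)^(17n) e^(−17n) · sqrt(2π·17n) / 16
        = (sqrt(2π·17n) / 16) · (17n/(16e))^(17n).
This matches Γ(17n+1)/16^(17n+1) with Stirling applied to Γ.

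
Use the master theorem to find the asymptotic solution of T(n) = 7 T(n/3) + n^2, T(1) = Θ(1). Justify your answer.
T(n) = Θ(n^2)

log_3 7 ≈ 1.771. f(n) = n^2 dominates n^(log_3 7) since 2 > 1.771, and the regularity condition a·f(n/b) = 7·(n/3)^2 = (7/9)·n^2 ≤ c·f(n) holds with c = 7/9 ≈ 0.778 < 1. So this is Case 3: T(n) = Θ(f(n)) = Θ(n^2).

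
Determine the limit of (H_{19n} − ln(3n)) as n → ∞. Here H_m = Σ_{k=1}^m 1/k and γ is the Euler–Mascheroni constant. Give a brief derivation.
lim = ln(19/3) + γ

By Euler-Maclaurin, H_m = ln m + γ + O(1/m). So
  H_{19n} − ln(3n) = ln(19n) + γ − ln(3n) + O(1/n)
                       = ln(19/3) + γ + O(1/n).
Hence the limit is ln(19/3) + γ.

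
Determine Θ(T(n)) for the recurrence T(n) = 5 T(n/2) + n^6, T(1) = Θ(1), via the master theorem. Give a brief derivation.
T(n) = Θ(n^6)

log_2 5 ≈ 2.322. f(n) = n^6 dominates n^(log_2 5) since 6 > 2.322, and the regularity condition a·f(n/b) = 5·(n/2)^6 = (5/64)·n^6 ≤ c·f(n) holds with c = 5/64 ≈ 0.0781 < 1. So this is Case 3: T(n) = Θ(f(n)) = Θ(n^6).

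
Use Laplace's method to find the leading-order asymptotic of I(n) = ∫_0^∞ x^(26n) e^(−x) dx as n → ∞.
I(n) ~ sqrt(2π·26n) · (26n/e)^(26n)

Write the integrand as exp(26n ln x − x) and set f(x) = 26n ln x − x. Then f'(x) = 26n/x − 1 = 0 at x* = 26n, and f''(x*) = −26n/x*^2 = −1/(26n). Laplace's method (interior maximum) gives
  I(n) ~ e^(f(x*)) · sqrt(2π / |f''(x*)|)
        = exp(26n ln(26n) − 26n) · sqrt(2π · 26n)
        = (26n)^(26n) e^(−26n) · sqrt(2π·26n)
        = sqrt(2π·26n) · (26n/e)^(26n).
This matches Γ(26n+1) with Stirling applied to Γ.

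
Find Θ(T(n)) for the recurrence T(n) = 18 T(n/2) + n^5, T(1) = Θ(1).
T(n) = Θ(n^5)

log_2 18 ≈ 4.170. f(n) = n^5 dominates n^(log_2 18) since 5 > 4.170, and the regularity condition a·f(n/b) = 18·(n/2)^5 = (18/32)·n^5 ≤ c·f(n) holds with c = 18/32 ≈ 0.562 < 1. So this is Case 3: T(n) = Θ(f(n)) = Θ(n^5).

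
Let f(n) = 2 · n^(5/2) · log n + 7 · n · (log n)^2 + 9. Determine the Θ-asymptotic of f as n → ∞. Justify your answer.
f(n) ∈ Θ(n^(5/2) · log n)

Compare the terms by growth order. For large n, n^a · (log n)^b dominates n^a' · (log n)^b' iff a > a', or (a = a' and b > b'). Ranking the 3 terms shows the dominant one is 2 · n^(5/2) · log n. Hence f(n) ∈ Θ(n^(5/2) · log n).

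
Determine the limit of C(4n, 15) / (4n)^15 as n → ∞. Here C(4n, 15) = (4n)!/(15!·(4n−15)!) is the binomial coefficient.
lim = 1/15! = 1/1307674368000

With N = 4n → ∞: C(N, 15) / N^15 = [N(N−1)…(N−14)] / (15! · N^15) = (1/15!) · 1 · (1 − 1/(4n)) · … · (1 − 14/(4n)). Each factor → 1 as N → ∞, so the limit is 1/15! = 1/1307674368000.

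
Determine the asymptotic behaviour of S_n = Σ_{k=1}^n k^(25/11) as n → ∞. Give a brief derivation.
S_n ~ (11/36) · n^(36/11)

Integral comparison: Σ_{k=1}^n k^(25/11) = ∫_0^n x^(25/11) dx + O(n^(25/11)). The integral is n^(1 + 25/11) / (1 + 25/11) = n^((25+11)/11) / ((25+11)/11) = (11/36) · n^(36/11).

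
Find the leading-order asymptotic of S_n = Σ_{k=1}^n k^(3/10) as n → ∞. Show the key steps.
S_n ~ (10/13) · n^(13/10)

Integral comparison: Σ_{k=1}^n k^(3/10) = ∫_0^n x^(3/10) dx + O(n^(3/10)). The integral is n^(1 + 3/10) / (1 + 3/10) = n^((3+10)/10) / ((3+10)/10) = (10/13) · n^(13/10).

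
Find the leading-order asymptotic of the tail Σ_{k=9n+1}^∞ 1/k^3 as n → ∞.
Σ_{k>9n} 1/k^3 ~ 1/(2 · (9n)^2)

Compare to the integral: ∫_{9n}^∞ x^(−3) dx = [−x^(−2)/2]_{9n}^∞ = 1/((3−1)·(9n)^2). Euler-Maclaurin then gives
  Σ_{k>9n} 1/k^3 = ∫_{9n}^∞ dx/x^3 − 1/(2·(9n)^3) + O(1/(9n)^4).
(Equivalently this is ζ(3) − Σ_{k≤9n} 1/k^3.)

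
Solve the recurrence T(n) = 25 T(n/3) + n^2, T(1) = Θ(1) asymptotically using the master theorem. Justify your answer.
T(n) = Θ(n^(log_3 25))

Master theorem: compare f(n) = n^2 to n^(log_3 25) where log_3 25 ≈ 2.930. Since 2 < log_3 25, we have f(n) = O(n^(log_3 25 − ε)) for some ε > 0 — Case 1. Hence T(n) = Θ(n^(log_3 25)).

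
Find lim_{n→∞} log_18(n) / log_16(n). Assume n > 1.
lim = ln(16) / ln(18) = log_18(16)

Change of base: log_18(n) = ln n / ln 18 and log_16(n) = ln n / ln 16. The ratio is (ln n / ln 18) · (ln 16 / ln n) = ln 16 / ln 18, a constant independent of n. So the limit is ln 16 / ln 18 = log_18(16).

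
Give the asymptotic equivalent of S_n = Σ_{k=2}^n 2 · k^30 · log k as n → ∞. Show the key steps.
S_n ~ 2 · n^31 log n / 31 − 2 · n^31 / 961

By integral comparison, S_n = ∫_1^n 2 · x^30 · log x dx + O(n^30 · log n). For the integral, ∫ x^30 log x dx = n^31 log n / 31 − n^31/961 (integration by parts). Hence S_n ~ 2 · n^31 log n / 31 − 2 · n^31 / 961.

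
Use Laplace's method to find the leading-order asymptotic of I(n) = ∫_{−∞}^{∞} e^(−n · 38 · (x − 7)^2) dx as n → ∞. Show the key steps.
I(n) = sqrt(π/(38n))

Here φ(x) = 38 · (x − 7)^2 has its unique minimum at x* = 7 with φ(x*) = 0 and φ''(x*) = 76. Laplace's method gives
  I(n) ~ e^(−n φ(x*)) · sqrt(2π / (n · φ''(x*))) = sqrt(2π / (76n)) = sqrt(π/(38n)).
This is exact: substituting u = (x − 7)·sqrt(38n) gives I(n) = (1/sqrt(38n)) ∫_{−∞}^{∞} e^(−u^2) du = sqrt(π/(38n)).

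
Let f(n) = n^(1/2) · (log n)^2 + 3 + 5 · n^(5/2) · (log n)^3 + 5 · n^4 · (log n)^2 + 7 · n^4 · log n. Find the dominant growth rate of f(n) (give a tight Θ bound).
f(n) ∈ Θ(n^4 · (log n)^2)

Compare the terms by growth order. For large n, n^a · (log n)^b dominates n^a' · (log n)^b' iff a > a', or (a = a' and b > b'). Ranking the 5 terms shows the dominant one is 5 · n^4 · (log n)^2. Hence f(n) ∈ Θ(n^4 · (log n)^2).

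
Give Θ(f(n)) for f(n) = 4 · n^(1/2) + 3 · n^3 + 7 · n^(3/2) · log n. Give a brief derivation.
f(n) ∈ Θ(n^3)

Compare the terms by growth order. For large n, n^a · (log n)^b dominates n^a' · (log n)^b' iff a > a', or (a = a' and b > b'). Ranking the 3 terms shows the dominant one is 3 · n^3. Hence f(n) ∈ Θ(n^3).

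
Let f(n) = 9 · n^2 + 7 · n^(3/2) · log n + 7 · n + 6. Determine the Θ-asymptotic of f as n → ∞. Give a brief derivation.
f(n) ∈ Θ(n^2)

Compare the terms by growth order. For large n, n^a · (log n)^b dominates n^a' · (log n)^b' iff a > a', or (a = a' and b > b'). Ranking the 4 terms shows the dominant one is 9 · n^2. Hence f(n) ∈ Θ(n^2).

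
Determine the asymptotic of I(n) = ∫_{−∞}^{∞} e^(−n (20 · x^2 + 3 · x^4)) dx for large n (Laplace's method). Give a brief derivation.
I(n) ~ sqrt(π/(20n))

φ(x) = 20 · x^2 + 3 · x^4 has its unique global minimum at x* = 0 (since φ'(x) = 40x + 12x^3 = 0 only at x = 0 for real x with both coefficients positive, and φ → ∞ as |x| → ∞). At x* = 0, φ(0) = 0 and φ''(0) = 40. Laplace's method then gives
  I(n) ~ sqrt(2π / (n · φ''(0))) · e^(−n φ(0)) = sqrt(2π / (40n)) = sqrt(π/(20n)).
The 3 · x^4 term contributes only at subleading order (an O(1/n) relative correction).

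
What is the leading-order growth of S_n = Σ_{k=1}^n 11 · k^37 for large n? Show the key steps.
S_n ~ 11 · n^38 / 38

By integral comparison (Euler-Maclaurin), Σ_{k=1}^n 11 · k^37 = 11 · ∫_0^n x^37 dx + O(n^37) = 11 · n^38/38 + O(n^37). (Equivalently, Faulhaber's formula gives the same leading term.)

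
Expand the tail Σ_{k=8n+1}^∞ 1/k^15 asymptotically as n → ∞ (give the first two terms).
Σ_{k>8n} 1/k^15 = 1/(14 · (8n)^14) − 1/(2 · (8n)^15) + O(1/(8n)^16)

Compare to the integral: ∫_{8n}^∞ x^(−15) dx = [−x^(−14)/14]_{8n}^∞ = 1/((15−1)·(8n)^14). The Euler-Maclaurin correction adds −f(8n)/2 = −1/(2·(8n)^15). Euler-Maclaurin then gives
  Σ_{k>8n} 1/k^15 = ∫_{8n}^∞ dx/x^15 − 1/(2·(8n)^15) + O(1/(8n)^16).
(Equivalently this is ζ(15) − Σ_{k≤8n} 1/k^15.)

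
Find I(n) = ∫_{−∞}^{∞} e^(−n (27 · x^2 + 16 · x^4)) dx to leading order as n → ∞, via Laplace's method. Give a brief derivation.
I(n) ~ sqrt(π/(27n))

φ(x) = 27 · x^2 + 16 · x^4 has its unique global minimum at x* = 0 (since φ'(x) = 54x + 64x^3 = 0 only at x = 0 for real x with both coefficients positive, and φ → ∞ as |x| → ∞). At x* = 0, φ(0) = 0 and φ''(0) = 54. Laplace's method then gives
  I(n) ~ sqrt(2π / (n · φ''(0))) · e^(−n φ(0)) = sqrt(2π / (54n)) = sqrt(π/(27n)).
The 16 · x^4 term contributes only at subleading order (an O(1/n) relative correction).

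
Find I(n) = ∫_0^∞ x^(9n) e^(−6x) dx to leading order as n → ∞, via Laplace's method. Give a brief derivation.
I(n) ~ (sqrt(2π·9n) / 6) · (9n/(6e))^(9n)

Write the integrand as exp(9n ln x − 6x) and set f(x) = 9n ln x − 6x. Then f'(x) = 9n/x − 6 = 0 at x* = 9n/6, and f''(x*) = −9n/x*^2 = −6^2/(9n). Laplace's method (interior maximum) gives
  I(n) ~ e^(f(x*)) · sqrt(2π / |f''(x*)|)
        = exp(9n ln(9n/6) − 9n) · sqrt(2π · 9n / 6^2)
        = (9n/6)^(9n) e^(−9n) · sqrt(2π·9n) / 6
        = (sqrt(2π·9n) / 6) · (9n/(6e))^(9n).
This matches Γ(9n+1)/6^(9n+1) with Stirling applied to Γ.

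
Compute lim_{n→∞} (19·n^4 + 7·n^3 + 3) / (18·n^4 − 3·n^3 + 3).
lim = 19/18

For large n the leading n^4 terms dominate both numerator and denominator. Dividing top and bottom by n^4, every other term tends to 0, leaving 19/18.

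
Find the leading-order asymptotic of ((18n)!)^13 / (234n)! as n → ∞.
((18n)!)^13/(234n)! ~ ((2π·18n)^(12/2) / sqrt(13)) · 13^(−13·18n)  →  0

Write N = 18n. Stirling: N! ~ sqrt(2π N)(N/e)^N and (13N)! ~ sqrt(2π·13N)·(13N/e)^(13N).
  (N!)^13/(13N)! ~ (2π N)^(13/2) (N/e)^(13N) / [sqrt(2π·13N) (13N/e)^(13N)]
     = (2π N)^(13/2) / sqrt(2π·13N) · (N/(13N))^(13N)
     = (2π N)^((13−1)/2) / sqrt(13) · 13^(−13N).
Since 13^13 > 1, the factor 13^(−13N) decays exponentially, so the ratio → 0. Substituting N = 18n gives the stated form.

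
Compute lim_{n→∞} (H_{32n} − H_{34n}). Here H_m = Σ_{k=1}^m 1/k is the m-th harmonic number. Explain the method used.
lim = ln(32/34) = ln(16/17)

Euler-Maclaurin gives H_m = ln m + γ + 1/(2m) + O(1/m^2). The γ and O(1/m) terms cancel in the difference:
  H_{32n} − H_{34n} = ln(32n) − ln(34n) + O(1/n) = ln(32/34) + O(1/n).
Hence the limit is ln(32/34) = ln(16/17).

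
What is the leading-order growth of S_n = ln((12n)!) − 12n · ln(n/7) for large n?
S_n ~ 12n · (ln 84 − 1) + O(ln n)

Stirling: ln((12n)!) = 12n ln(12n) − 12n + O(ln n).
  S_n = 12n ln(12n) − 12n − 12n ln(n/7) + O(ln n)
      = 12n ln(12n) − 12n ln n + 12n ln 7 − 12n + O(ln n)
      = 12n ln 12 + 12n ln 7 − 12n + O(ln n)
      = 12n (ln 84 − 1) + O(ln n).
Numerically ln(84) − 1 ≈ 3.4308.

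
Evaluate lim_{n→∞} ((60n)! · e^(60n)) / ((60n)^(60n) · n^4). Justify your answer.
lim = 0

Stirling: (60n)! ~ sqrt(2π·60n) · (60n/e)^(60n). Hence
  (60n)! · e^(60n) / (60n)^(60n) ~ sqrt(2π·60n).
Dividing by n^4: sqrt(2π·60n) / n^4 = sqrt(2π·60) · n^((1−8)/2), so the expression behaves like sqrt(2π·60) · n^((1−8)/2) → 0.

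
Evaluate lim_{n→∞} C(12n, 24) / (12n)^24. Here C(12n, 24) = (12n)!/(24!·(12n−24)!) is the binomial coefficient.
lim = 1/24! = 1/620448401733239439360000

With N = 12n → ∞: C(N, 24) / N^24 = [N(N−1)…(N−23)] / (24! · N^24) = (1/24!) · 1 · (1 − 1/(12n)) · … · (1 − 23/(12n)). Each factor → 1 as N → ∞, so the limit is 1/24! = 1/620448401733239439360000.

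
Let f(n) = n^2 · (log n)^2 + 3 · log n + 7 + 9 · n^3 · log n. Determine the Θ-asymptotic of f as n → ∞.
f(n) ∈ Θ(n^3 · log n)

Compare the terms by growth order. For large n, n^a · (log n)^b dominates n^a' · (log n)^b' iff a > a', or (a = a' and b > b'). Ranking the 4 terms shows the dominant one is 9 · n^3 · log n. Hence f(n) ∈ Θ(n^3 · log n).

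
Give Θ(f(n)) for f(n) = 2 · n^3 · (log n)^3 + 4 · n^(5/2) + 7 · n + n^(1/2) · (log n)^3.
f(n) ∈ Θ(n^3 · (log n)^3)

Compare the terms by growth order. For large n, n^a · (log n)^b dominates n^a' · (log n)^b' iff a > a', or (a = a' and b > b'). Ranking the 4 terms shows the dominant one is 2 · n^3 · (log n)^3. Hence f(n) ∈ Θ(n^3 · (log n)^3).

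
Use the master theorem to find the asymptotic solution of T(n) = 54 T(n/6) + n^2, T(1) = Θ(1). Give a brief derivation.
T(n) = Θ(n^(log_6 54))

Master theorem: compare f(n) = n^2 to n^(log_6 54) where log_6 54 ≈ 2.226. Since 2 < log_6 54, we have f(n) = O(n^(log_6 54 − ε)) for some ε > 0 — Case 1. Hence T(n) = Θ(n^(log_6 54)).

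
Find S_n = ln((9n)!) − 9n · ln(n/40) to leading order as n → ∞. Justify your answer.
S_n ~ 9n · (ln 360 − 1) + O(ln n)

Stirling: ln((9n)!) = 9n ln(9n) − 9n + O(ln n).
  S_n = 9n ln(9n) − 9n − 9n ln(n/40) + O(ln n)
      = 9n ln(9n) − 9n ln n + 9n ln 40 − 9n + O(ln n)
      = 9n ln 9 + 9n ln 40 − 9n + O(ln n)
      = 9n (ln 360 − 1) + O(ln n).
Numerically ln(360) − 1 ≈ 4.8861.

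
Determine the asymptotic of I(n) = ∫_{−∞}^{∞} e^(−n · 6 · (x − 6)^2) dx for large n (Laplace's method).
I(n) = sqrt(π/(6n))

Here φ(x) = 6 · (x − 6)^2 has its unique minimum at x* = 6 with φ(x*) = 0 and φ''(x*) = 12. Laplace's method gives
  I(n) ~ e^(−n φ(x*)) · sqrt(2π / (n · φ''(x*))) = sqrt(2π / (12n)) = sqrt(π/(6n)).
This is exact: substituting u = (x − 6)·sqrt(6n) gives I(n) = (1/sqrt(6n)) ∫_{−∞}^{∞} e^(−u^2) du = sqrt(π/(6n)).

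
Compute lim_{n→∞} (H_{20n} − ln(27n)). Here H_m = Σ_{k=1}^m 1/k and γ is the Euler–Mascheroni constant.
lim = ln(20/27) + γ

By Euler-Maclaurin, H_m = ln m + γ + O(1/m). So
  H_{20n} − ln(27n) = ln(20n) + γ − ln(27n) + O(1/n)
                       = ln(20/27) + γ + O(1/n).
Hence the limit is ln(20/27) + γ.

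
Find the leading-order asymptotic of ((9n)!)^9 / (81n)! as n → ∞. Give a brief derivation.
((9n)!)^9/(81n)! ~ ((2π·9n)^(8/2) / 3) · 9^(−9·9n)  →  0

Write N = 9n. Stirling: N! ~ sqrt(2π N)(N/e)^N and (9N)! ~ sqrt(2π·9N)·(9N/e)^(9N).
  (N!)^9/(9N)! ~ (2π N)^(9/2) (N/e)^(9N) / [sqrt(2π·9N) (9N/e)^(9N)]
     = (2π N)^(9/2) / sqrt(2π·9N) · (N/(9N))^(9N)
     = (2π N)^((9−1)/2) / 3 · 9^(−9N).
Since 9^9 > 1, the factor 9^(−9N) decays exponentially, so the ratio → 0. Substituting N = 9n gives the stated form.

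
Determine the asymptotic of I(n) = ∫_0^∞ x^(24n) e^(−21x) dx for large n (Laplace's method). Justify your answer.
I(n) ~ (sqrt(2π·24n) / 21) · (24n/(21e))^(24n)

Write the integrand as exp(24n ln x − 21x) and set f(x) = 24n ln x − 21x. Then f'(x) = 24n/x − 21 = 0 at x* = 24n/21, and f''(x*) = −24n/x*^2 = −21^2/(24n). Laplace's method (interior maximum) gives
  I(n) ~ e^(f(x*)) · sqrt(2π / |f''(x*)|)
        = exp(24n ln(24n/21) − 24n) · sqrt(2π · 24n / 21^2)
        = (24n/21)^(24n) e^(−24n) · sqrt(2π·24n) / 21
        = (sqrt(2π·24n) / 21) · (24n/(21e))^(24n).
This matches Γ(24n+1)/21^(24n+1) with Stirling applied to Γ.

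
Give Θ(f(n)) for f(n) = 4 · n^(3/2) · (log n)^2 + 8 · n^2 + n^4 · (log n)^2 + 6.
f(n) ∈ Θ(n^4 · (log n)^2)

Compare the terms by growth order. For large n, n^a · (log n)^b dominates n^a' · (log n)^b' iff a > a', or (a = a' and b > b'). Ranking the 4 terms shows the dominant one is n^4 · (log n)^2. Hence f(n) ∈ Θ(n^4 · (log n)^2).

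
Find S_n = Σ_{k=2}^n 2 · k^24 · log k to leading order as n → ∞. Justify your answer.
S_n ~ 2 · n^25 log n / 25 − 2 · n^25 / 625

By integral comparison, S_n = ∫_1^n 2 · x^24 · log x dx + O(n^24 · log n). For the integral, ∫ x^24 log x dx = n^25 log n / 25 − n^25/625 (integration by parts). Hence S_n ~ 2 · n^25 log n / 25 − 2 · n^25 / 625.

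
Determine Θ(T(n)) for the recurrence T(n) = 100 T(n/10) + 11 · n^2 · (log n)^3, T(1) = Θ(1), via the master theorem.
T(n) = Θ(n^2 · (log n)^4)

Here log_10 100 = 2 and f(n) = 11 · n^2 · (log n)^3 = Θ(n^(log_10 100) · (log n)^3). This is the extended Case 2 of the master theorem (f matches the critical exponent up to log factors), giving T(n) = Θ(n^(log_10 100) · (log n)^(3+1)) = Θ(n^2 · (log n)^4).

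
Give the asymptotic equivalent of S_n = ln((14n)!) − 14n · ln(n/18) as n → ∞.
S_n ~ 14n · (ln 252 − 1) + O(ln n)

Stirling: ln((14n)!) = 14n ln(14n) − 14n + O(ln n).
  S_n = 14n ln(14n) − 14n − 14n ln(n/18) + O(ln n)
      = 14n ln(14n) − 14n ln n + 14n ln 18 − 14n + O(ln n)
      = 14n ln 14 + 14n ln 18 − 14n + O(ln n)
      = 14n (ln 252 − 1) + O(ln n).
Numerically ln(252) − 1 ≈ 4.5294.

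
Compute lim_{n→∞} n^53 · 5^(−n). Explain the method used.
lim = 0

Exponentials with base > 1 dominate every fixed polynomial: for any fixed c, n^c / 5^n → 0 as n → ∞ (e.g. by the ratio test, or by writing 5^n = e^(n ln 5) and noting e^(n ln 5) / n^c → ∞). Hence n^53 · 5^(−n) = n^53 / 5^n → 0.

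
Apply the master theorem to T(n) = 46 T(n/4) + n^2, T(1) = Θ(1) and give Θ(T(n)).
T(n) = Θ(n^(log_4 46))

Master theorem: compare f(n) = n^2 to n^(log_4 46) where log_4 46 ≈ 2.762. Since 2 < log_4 46, we have f(n) = O(n^(log_4 46 − ε)) for some ε > 0 — Case 1. Hence T(n) = Θ(n^(log_4 46)).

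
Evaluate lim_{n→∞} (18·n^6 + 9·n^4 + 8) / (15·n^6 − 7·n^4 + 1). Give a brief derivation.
lim = 18/15 = 6/5

For large n the leading n^6 terms dominate both numerator and denominator. Dividing top and bottom by n^6, every other term tends to 0, leaving 18/15 = 6/5.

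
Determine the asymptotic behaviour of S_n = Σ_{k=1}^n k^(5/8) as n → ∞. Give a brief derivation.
S_n ~ (8/13) · n^(13/8)

Integral comparison: Σ_{k=1}^n k^(5/8) = ∫_0^n x^(5/8) dx + O(n^(5/8)). The integral is n^(1 + 5/8) / (1 + 5/8) = n^((5+8)/8) / ((5+8)/8) = (8/13) · n^(13/8).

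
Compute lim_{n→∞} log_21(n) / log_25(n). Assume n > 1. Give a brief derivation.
lim = ln(25) / ln(21) = log_21(25)

Change of base: log_21(n) = ln n / ln 21 and log_25(n) = ln n / ln 25. The ratio is (ln n / ln 21) · (ln 25 / ln n) = ln 25 / ln 21, a constant independent of n. So the limit is ln 25 / ln 21 = log_21(25).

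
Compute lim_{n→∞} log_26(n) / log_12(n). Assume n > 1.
lim = ln(12) / ln(26) = log_26(12)

Change of base: log_26(n) = ln n / ln 26 and log_12(n) = ln n / ln 12. The ratio is (ln n / ln 26) · (ln 12 / ln n) = ln 12 / ln 26, a constant independent of n. So the limit is ln 12 / ln 26 = log_26(12).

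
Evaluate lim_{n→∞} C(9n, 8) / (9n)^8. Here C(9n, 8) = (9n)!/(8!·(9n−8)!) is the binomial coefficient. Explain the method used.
lim = 1/8! = 1/40320

With N = 9n → ∞: C(N, 8) / N^8 = [N(N−1)…(N−7)] / (8! · N^8) = (1/8!) · 1 · (1 − 1/(9n)) · … · (1 − 7/(9n)). Each factor → 1 as N → ∞, so the limit is 1/8! = 1/40320.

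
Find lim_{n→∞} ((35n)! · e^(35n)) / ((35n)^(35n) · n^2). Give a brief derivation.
lim = 0

Stirling: (35n)! ~ sqrt(2π·35n) · (35n/e)^(35n). Hence
  (35n)! · e^(35n) / (35n)^(35n) ~ sqrt(2π·35n).
Dividing by n^2: sqrt(2π·35n) / n^2 = sqrt(2π·35) · n^((1−4)/2), so the expression behaves like sqrt(2π·35) · n^((1−4)/2) → 0.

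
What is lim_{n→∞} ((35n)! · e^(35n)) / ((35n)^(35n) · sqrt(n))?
lim = sqrt(2π·35)

Stirling: (35n)! ~ sqrt(2π·35n) · (35n/e)^(35n). Hence
  (35n)! · e^(35n) / (35n)^(35n) ~ sqrt(2π·35n).
Dividing by sqrt(n): sqrt(2π·35n) / sqrt(n) = sqrt(2π·35) · n^((1−1)/2), so the limit is sqrt(2π·35).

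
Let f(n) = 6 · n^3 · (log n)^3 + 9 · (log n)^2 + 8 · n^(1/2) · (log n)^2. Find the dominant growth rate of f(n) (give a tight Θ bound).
f(n) ∈ Θ(n^3 · (log n)^3)

Compare the terms by growth order. For large n, n^a · (log n)^b dominates n^a' · (log n)^b' iff a > a', or (a = a' and b > b'). Ranking the 3 terms shows the dominant one is 6 · n^3 · (log n)^3. Hence f(n) ∈ Θ(n^3 · (log n)^3).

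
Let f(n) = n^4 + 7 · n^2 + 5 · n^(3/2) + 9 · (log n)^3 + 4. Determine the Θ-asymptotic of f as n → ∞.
f(n) ∈ Θ(n^4)

Compare the terms by growth order. For large n, n^a · (log n)^b dominates n^a' · (log n)^b' iff a > a', or (a = a' and b > b'). Ranking the 5 terms shows the dominant one is n^4. Hence f(n) ∈ Θ(n^4).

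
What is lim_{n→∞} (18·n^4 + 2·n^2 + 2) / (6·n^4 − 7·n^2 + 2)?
lim = 18/6 = 3

For large n the leading n^4 terms dominate both numerator and denominator. Dividing top and bottom by n^4, every other term tends to 0, leaving 18/6 = 3.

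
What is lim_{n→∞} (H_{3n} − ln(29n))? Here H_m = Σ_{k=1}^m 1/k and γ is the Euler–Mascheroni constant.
lim = ln(3/29) + γ

By Euler-Maclaurin, H_m = ln m + γ + O(1/m). So
  H_{3n} − ln(29n) = ln(3n) + γ − ln(29n) + O(1/n)
                       = ln(3/29) + γ + O(1/n).
Hence the limit is ln(3/29) + γ.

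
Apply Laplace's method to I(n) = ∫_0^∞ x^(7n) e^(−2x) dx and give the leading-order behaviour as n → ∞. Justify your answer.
I(n) ~ (sqrt(2π·7n) / 2) · (7n/(2e))^(7n)

Write the integrand as exp(7n ln x − 2x) and set f(x) = 7n ln x − 2x. Then f'(x) = 7n/x − 2 = 0 at x* = 7n/2, and f''(x*) = −7n/x*^2 = −2^2/(7n). Laplace's method (interior maximum) gives
  I(n) ~ e^(f(x*)) · sqrt(2π / |f''(x*)|)
        = exp(7n ln(7n/2) − 7n) · sqrt(2π · 7n / 2^2)
        = (7n/2)^(7n) e^(−7n) · sqrt(2π·7n) / 2
        = (sqrt(2π·7n) / 2) · (7n/(2e))^(7n).
This matches Γ(7n+1)/2^(7n+1) with Stirling applied to Γ.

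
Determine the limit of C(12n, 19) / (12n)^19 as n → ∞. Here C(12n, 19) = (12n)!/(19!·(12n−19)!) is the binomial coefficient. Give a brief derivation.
lim = 1/19! = 1/121645100408832000

With N = 12n → ∞: C(N, 19) / N^19 = [N(N−1)…(N−18)] / (19! · N^19) = (1/19!) · 1 · (1 − 1/(12n)) · … · (1 − 18/(12n)). Each factor → 1 as N → ∞, so the limit is 1/19! = 1/121645100408832000.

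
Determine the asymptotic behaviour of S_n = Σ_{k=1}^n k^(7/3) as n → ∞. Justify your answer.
S_n ~ (3/10) · n^(10/3)

Integral comparison: Σ_{k=1}^n k^(7/3) = ∫_0^n x^(7/3) dx + O(n^(7/3)). The integral is n^(1 + 7/3) / (1 + 7/3) = n^((7+3)/3) / ((7+3)/3) = (3/10) · n^(10/3).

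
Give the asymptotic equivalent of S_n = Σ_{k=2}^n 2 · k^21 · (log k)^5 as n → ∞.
S_n ~ n^22 · (log n)^5 / 11

By integral comparison, S_n = ∫_1^n 2 · x^21 · (log x)^5 dx + O(n^21 · (log n)^5). For the integral, the leading term of ∫_1^n x^21 (log x)^5 dx is n^22/22 · (log n)^5 (by repeated integration by parts; each step lowers the log-exponent and produces a relatively O(1/log n) correction). Hence S_n ~ n^22 · (log n)^5 / 11.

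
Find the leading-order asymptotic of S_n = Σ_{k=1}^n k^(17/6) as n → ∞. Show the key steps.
S_n ~ (6/23) · n^(23/6)

Integral comparison: Σ_{k=1}^n k^(17/6) = ∫_0^n x^(17/6) dx + O(n^(17/6)). The integral is n^(1 + 17/6) / (1 + 17/6) = n^((17+6)/6) / ((17+6)/6) = (6/23) · n^(23/6).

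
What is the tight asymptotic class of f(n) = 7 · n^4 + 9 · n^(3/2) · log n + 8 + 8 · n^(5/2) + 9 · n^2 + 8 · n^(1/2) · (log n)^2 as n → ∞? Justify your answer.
f(n) ∈ Θ(n^4)

Compare the terms by growth order. For large n, n^a · (log n)^b dominates n^a' · (log n)^b' iff a > a', or (a = a' and b > b'). Ranking the 6 terms shows the dominant one is 7 · n^4. Hence f(n) ∈ Θ(n^4).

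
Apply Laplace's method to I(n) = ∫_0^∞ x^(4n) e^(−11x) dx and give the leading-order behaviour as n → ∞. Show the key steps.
I(n) ~ (sqrt(2π·4n) / 11) · (4n/(11e))^(4n)

Write the integrand as exp(4n ln x − 11x) and set f(x) = 4n ln x − 11x. Then f'(x) = 4n/x − 11 = 0 at x* = 4n/11, and f''(x*) = −4n/x*^2 = −11^2/(4n). Laplace's method (interior maximum) gives
  I(n) ~ e^(f(x*)) · sqrt(2π / |f''(x*)|)
        = exp(4n ln(4n/11) − 4n) · sqrt(2π · 4n / 11^2)
        = (4n/11)^(4n) e^(−4n) · sqrt(2π·4n) / 11
        = (sqrt(2π·4n) / 11) · (4n/(11e))^(4n).
This matches Γ(4n+1)/11^(4n+1) with Stirling applied to Γ.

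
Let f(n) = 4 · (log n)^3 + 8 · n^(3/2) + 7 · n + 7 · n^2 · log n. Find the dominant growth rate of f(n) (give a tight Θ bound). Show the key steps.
f(n) ∈ Θ(n^2 · log n)

Compare the terms by growth order. For large n, n^a · (log n)^b dominates n^a' · (log n)^b' iff a > a', or (a = a' and b > b'). Ranking the 4 terms shows the dominant one is 7 · n^2 · log n. Hence f(n) ∈ Θ(n^2 · log n).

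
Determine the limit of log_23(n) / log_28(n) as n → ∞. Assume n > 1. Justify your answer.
lim = ln(28) / ln(23) = log_23(28)

Change of base: log_23(n) = ln n / ln 23 and log_28(n) = ln n / ln 28. The ratio is (ln n / ln 23) · (ln 28 / ln n) = ln 28 / ln 23, a constant independent of n. So the limit is ln 28 / ln 23 = log_23(28).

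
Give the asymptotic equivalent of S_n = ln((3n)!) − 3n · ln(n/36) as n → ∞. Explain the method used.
S_n ~ 3n · (ln 108 − 1) + O(ln n)

Stirling: ln((3n)!) = 3n ln(3n) − 3n + O(ln n).
  S_n = 3n ln(3n) − 3n − 3n ln(n/36) + O(ln n)
      = 3n ln(3n) − 3n ln n + 3n ln 36 − 3n + O(ln n)
      = 3n ln 3 + 3n ln 36 − 3n + O(ln n)
      = 3n (ln 108 − 1) + O(ln n).
Numerically ln(108) − 1 ≈ 3.6821.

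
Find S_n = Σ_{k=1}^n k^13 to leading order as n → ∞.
S_n ~ n^14 / 14

By integral comparison (Euler-Maclaurin), Σ_{k=1}^n k^13 = ∫_0^n x^13 dx + O(n^13) = n^14/14 + O(n^13). (Equivalently, Faulhaber's formula gives the same leading term.)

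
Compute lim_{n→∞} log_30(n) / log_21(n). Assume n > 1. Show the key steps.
lim = ln(21) / ln(30) = log_30(21)

Change of base: log_30(n) = ln n / ln 30 and log_21(n) = ln n / ln 21. The ratio is (ln n / ln 30) · (ln 21 / ln n) = ln 21 / ln 30, a constant independent of n. So the limit is ln 21 / ln 30 = log_30(21).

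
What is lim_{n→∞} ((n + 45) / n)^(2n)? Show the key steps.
lim = e^90

Rewrite as (1 + 45/n)^(2n). By the standard limit (1 + x/n)^n → e^x, we have (1 + 45/n)^n → e^45, and raising to the 2nd power gives e^90.
More precisely, ln[(1 + 45/n)^(2n)] = 2n · ln(1 + 45/n) = 2n · (45/n + O(1/n^2)) = 90 + O(1/n) → 90.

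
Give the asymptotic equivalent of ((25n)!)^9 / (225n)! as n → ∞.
((25n)!)^9/(225n)! ~ ((2π·25n)^(8/2) / 3) · 9^(−9·25n)  →  0

Write N = 25n. Stirling: N! ~ sqrt(2π N)(N/e)^N and (9N)! ~ sqrt(2π·9N)·(9N/e)^(9N).
  (N!)^9/(9N)! ~ (2π N)^(9/2) (N/e)^(9N) / [sqrt(2π·9N) (9N/e)^(9N)]
     = (2π N)^(9/2) / sqrt(2π·9N) · (N/(9N))^(9N)
     = (2π N)^((9−1)/2) / 3 · 9^(−9N).
Since 9^9 > 1, the factor 9^(−9N) decays exponentially, so the ratio → 0. Substituting N = 25n gives the stated form.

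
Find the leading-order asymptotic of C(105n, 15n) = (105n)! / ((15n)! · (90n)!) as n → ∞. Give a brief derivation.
C(105n, 15n) ~ (823543/46656)^(15n) · sqrt(7/(12π·15n))

Write N = 15n. Apply Stirling to each factorial:
  (7N)! ~ sqrt(2π·7N) · (7N/e)^(7N),
  N! ~ sqrt(2π N) · (N/e)^N,
  (6N)! ~ sqrt(2π·6N) · (6N/e)^(6N).
The exponential factors combine to (7N)^(7N) / (N^N · (6N)^(6N)) = 7^(7N)/6^(6N) = (7^7/6^6)^N = (823543/46656)^N.
The square-root prefactors combine to sqrt(2π·7N) / (sqrt(2π N)·sqrt(2π·6N)) = sqrt(7 / (2π·6·N)) = sqrt(7/(12π·15n)).
Substituting N = 15n: C(105n, 15n) ~ (823543/46656)^(15n) · sqrt(7/(12π·15n)).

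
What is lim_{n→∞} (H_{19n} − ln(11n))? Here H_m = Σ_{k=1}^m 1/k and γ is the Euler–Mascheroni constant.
lim = ln(19/11) + γ

By Euler-Maclaurin, H_m = ln m + γ + O(1/m). So
  H_{19n} − ln(11n) = ln(19n) + γ − ln(11n) + O(1/n)
                       = ln(19/11) + γ + O(1/n).
Hence the limit is ln(19/11) + γ.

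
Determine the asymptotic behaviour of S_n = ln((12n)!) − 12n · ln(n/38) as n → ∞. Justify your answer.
S_n ~ 12n · (ln 456 − 1) + O(ln n)

Stirling: ln((12n)!) = 12n ln(12n) − 12n + O(ln n).
  S_n = 12n ln(12n) − 12n − 12n ln(n/38) + O(ln n)
      = 12n ln(12n) − 12n ln n + 12n ln 38 − 12n + O(ln n)
      = 12n ln 12 + 12n ln 38 − 12n + O(ln n)
      = 12n (ln 456 − 1) + O(ln n).
Numerically ln(456) − 1 ≈ 5.1225.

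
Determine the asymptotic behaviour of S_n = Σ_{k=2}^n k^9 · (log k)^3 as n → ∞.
S_n ~ n^10 · (log n)^3 / 10

By integral comparison, S_n = ∫_1^n x^9 · (log x)^3 dx + O(n^9 · (log n)^3). For the integral, the leading term of ∫_1^n x^9 (log x)^3 dx is n^10/10 · (log n)^3 (by repeated integration by parts; each step lowers the log-exponent and produces a relatively O(1/log n) correction). Hence S_n ~ n^10 · (log n)^3 / 10.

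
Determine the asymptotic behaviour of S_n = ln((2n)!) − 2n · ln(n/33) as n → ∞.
S_n ~ 2n · (ln 66 − 1) + O(ln n)

Stirling: ln((2n)!) = 2n ln(2n) − 2n + O(ln n).
  S_n = 2n ln(2n) − 2n − 2n ln(n/33) + O(ln n)
      = 2n ln(2n) − 2n ln n + 2n ln 33 − 2n + O(ln n)
      = 2n ln 2 + 2n ln 33 − 2n + O(ln n)
      = 2n (ln 66 − 1) + O(ln n).
Numerically ln(66) − 1 ≈ 3.1897.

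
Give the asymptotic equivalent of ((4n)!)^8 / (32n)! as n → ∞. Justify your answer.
((4n)!)^8/(32n)! ~ ((2π·4n)^(7/2) / sqrt(8)) · 8^(−8·4n)  →  0

Write N = 4n. Stirling: N! ~ sqrt(2π N)(N/e)^N and (8N)! ~ sqrt(2π·8N)·(8N/e)^(8N).
  (N!)^8/(8N)! ~ (2π N)^(8/2) (N/e)^(8N) / [sqrt(2π·8N) (8N/e)^(8N)]
     = (2π N)^(8/2) / sqrt(2π·8N) · (N/(8N))^(8N)
     = (2π N)^((8−1)/2) / sqrt(8) · 8^(−8N).
Since 8^8 > 1, the factor 8^(−8N) decays exponentially, so the ratio → 0. Substituting N = 4n gives the stated form.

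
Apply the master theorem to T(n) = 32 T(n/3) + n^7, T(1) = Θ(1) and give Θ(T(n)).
T(n) = Θ(n^7)

log_3 32 ≈ 3.155. f(n) = n^7 dominates n^(log_3 32) since 7 > 3.155, and the regularity condition a·f(n/b) = 32·(n/3)^7 = (32/2187)·n^7 ≤ c·f(n) holds with c = 32/2187 ≈ 0.0146 < 1. So this is Case 3: T(n) = Θ(f(n)) = Θ(n^7).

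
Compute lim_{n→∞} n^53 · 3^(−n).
lim = 0

Exponentials with base > 1 dominate every fixed polynomial: for any fixed c, n^c / 3^n → 0 as n → ∞ (e.g. by the ratio test, or by writing 3^n = e^(n ln 3) and noting e^(n ln 3) / n^c → ∞). Hence n^53 · 3^(−n) = n^53 / 3^n → 0.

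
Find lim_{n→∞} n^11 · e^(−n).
lim = 0

Exponentials with base > 1 dominate every fixed polynomial: for any fixed c, n^c / e^n → 0 as n → ∞ (e.g. by the ratio test, or since e^n grows faster than any power of n). Hence n^11 · e^(−n) = n^11 / e^n → 0.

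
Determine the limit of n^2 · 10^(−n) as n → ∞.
lim = 0

Exponentials with base > 1 dominate every fixed polynomial: for any fixed c, n^c / 10^n → 0 as n → ∞ (e.g. by the ratio test, or by writing 10^n = e^(n ln 10) and noting e^(n ln 10) / n^c → ∞). Hence n^2 · 10^(−n) = n^2 / 10^n → 0.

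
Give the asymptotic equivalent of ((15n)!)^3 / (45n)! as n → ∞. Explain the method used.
((15n)!)^3/(45n)! ~ ((2π·15n)^(2/2) / sqrt(3)) · 3^(−3·15n)  →  0

Write N = 15n. Stirling: N! ~ sqrt(2π N)(N/e)^N and (3N)! ~ sqrt(2π·3N)·(3N/e)^(3N).
  (N!)^3/(3N)! ~ (2π N)^(3/2) (N/e)^(3N) / [sqrt(2π·3N) (3N/e)^(3N)]
     = (2π N)^(3/2) / sqrt(2π·3N) · (N/(3N))^(3N)
     = (2π N)^((3−1)/2) / sqrt(3) · 3^(−3N).
Since 3^3 > 1, the factor 3^(−3N) decays exponentially, so the ratio → 0. Substituting N = 15n gives the stated form.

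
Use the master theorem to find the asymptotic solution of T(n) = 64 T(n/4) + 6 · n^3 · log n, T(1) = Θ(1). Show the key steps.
T(n) = Θ(n^3 · (log n)^2)

Here log_4 64 = 3 and f(n) = 6 · n^3 · log n = Θ(n^(log_4 64) · (log n)^1). This is the extended Case 2 of the master theorem (f matches the critical exponent up to log factors), giving T(n) = Θ(n^(log_4 64) · (log n)^(1+1)) = Θ(n^3 · (log n)^2).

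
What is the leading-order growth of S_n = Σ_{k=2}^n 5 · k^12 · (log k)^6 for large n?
S_n ~ 5 · n^13 · (log n)^6 / 13

By integral comparison, S_n = ∫_1^n 5 · x^12 · (log x)^6 dx + O(n^12 · (log n)^6). For the integral, the leading term of ∫_1^n x^12 (log x)^6 dx is n^13/13 · (log n)^6 (by repeated integration by parts; each step lowers the log-exponent and produces a relatively O(1/log n) correction). Hence S_n ~ 5 · n^13 · (log n)^6 / 13.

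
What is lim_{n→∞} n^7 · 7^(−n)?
lim = 0

Exponentials with base > 1 dominate every fixed polynomial: for any fixed c, n^c / 7^n → 0 as n → ∞ (e.g. by the ratio test, or by writing 7^n = e^(n ln 7) and noting e^(n ln 7) / n^c → ∞). Hence n^7 · 7^(−n) = n^7 / 7^n → 0.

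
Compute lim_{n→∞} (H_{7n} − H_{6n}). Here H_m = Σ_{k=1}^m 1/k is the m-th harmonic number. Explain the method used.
lim = ln(7/6)

Euler-Maclaurin gives H_m = ln m + γ + 1/(2m) + O(1/m^2). The γ and O(1/m) terms cancel in the difference:
  H_{7n} − H_{6n} = ln(7n) − ln(6n) + O(1/n) = ln(7/6) + O(1/n).
Hence the limit is ln(7/6).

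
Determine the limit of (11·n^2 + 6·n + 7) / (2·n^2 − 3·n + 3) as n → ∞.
lim = 11/2

For large n the leading n^2 terms dominate both numerator and denominator. Dividing top and bottom by n^2, every other term tends to 0, leaving 11/2.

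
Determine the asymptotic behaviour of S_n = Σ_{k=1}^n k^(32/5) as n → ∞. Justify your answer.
S_n ~ (5/37) · n^(37/5)

Integral comparison: Σ_{k=1}^n k^(32/5) = ∫_0^n x^(32/5) dx + O(n^(32/5)). The integral is n^(1 + 32/5) / (1 + 32/5) = n^((32+5)/5) / ((32+5)/5) = (5/37) · n^(37/5).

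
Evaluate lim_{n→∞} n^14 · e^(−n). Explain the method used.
lim = 0

Exponentials with base > 1 dominate every fixed polynomial: for any fixed c, n^c / e^n → 0 as n → ∞ (e.g. by the ratio test, or since e^n grows faster than any power of n). Hence n^14 · e^(−n) = n^14 / e^n → 0.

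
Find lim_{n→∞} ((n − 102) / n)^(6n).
lim = e^(−612)

Rewrite as (1 − 102/n)^(6n). By the standard limit (1 + x/n)^n → e^x, we have (1 − 102/n)^n → e^(−102), and raising to the 6th power gives e^(−612).
More precisely, ln[(1 − 102/n)^(6n)] = 6n · ln(1 − 102/n) = 6n · (-102/n + O(1/n^2)) = -612 + O(1/n) → -612.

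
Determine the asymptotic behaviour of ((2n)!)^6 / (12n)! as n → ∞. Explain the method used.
((2n)!)^6/(12n)! ~ ((2π·2n)^(5/2) / sqrt(6)) · 6^(−6·2n)  →  0

Write N = 2n. Stirling: N! ~ sqrt(2π N)(N/e)^N and (6N)! ~ sqrt(2π·6N)·(6N/e)^(6N).
  (N!)^6/(6N)! ~ (2π N)^(6/2) (N/e)^(6N) / [sqrt(2π·6N) (6N/e)^(6N)]
     = (2π N)^(6/2) / sqrt(2π·6N) · (N/(6N))^(6N)
     = (2π N)^((6−1)/2) / sqrt(6) · 6^(−6N).
Since 6^6 > 1, the factor 6^(−6N) decays exponentially, so the ratio → 0. Substituting N = 2n gives the stated form.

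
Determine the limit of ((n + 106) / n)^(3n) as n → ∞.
lim = e^318

Rewrite as (1 + 106/n)^(3n). By the standard limit (1 + x/n)^n → e^x, we have (1 + 106/n)^n → e^106, and raising to the 3rd power gives e^318.
More precisely, ln[(1 + 106/n)^(3n)] = 3n · ln(1 + 106/n) = 3n · (106/n + O(1/n^2)) = 318 + O(1/n) → 318.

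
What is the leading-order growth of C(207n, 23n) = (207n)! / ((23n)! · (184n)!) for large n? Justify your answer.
C(207n, 23n) ~ (387420489/16777216)^(23n) · sqrt(9/(16π·23n))

Write N = 23n. Apply Stirling to each factorial:
  (9N)! ~ sqrt(2π·9N) · (9N/e)^(9N),
  N! ~ sqrt(2π N) · (N/e)^N,
  (8N)! ~ sqrt(2π·8N) · (8N/e)^(8N).
The exponential factors combine to (9N)^(9N) / (N^N · (8N)^(8N)) = 9^(9N)/8^(8N) = (9^9/8^8)^N = (387420489/16777216)^N.
The square-root prefactors combine to sqrt(2π·9N) / (sqrt(2π N)·sqrt(2π·8N)) = sqrt(9 / (2π·8·N)) = sqrt(9/(16π·23n)).
Substituting N = 23n: C(207n, 23n) ~ (387420489/16777216)^(23n) · sqrt(9/(16π·23n)).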